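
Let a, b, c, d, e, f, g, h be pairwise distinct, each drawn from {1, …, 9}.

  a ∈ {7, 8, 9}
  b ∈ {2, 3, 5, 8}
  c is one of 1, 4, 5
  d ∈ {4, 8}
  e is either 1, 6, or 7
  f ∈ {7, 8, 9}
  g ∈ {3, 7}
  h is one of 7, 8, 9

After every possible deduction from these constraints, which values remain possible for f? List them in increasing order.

a, f, h between them cover only {7, 8, 9} — a naked triple. Remove those values from b, d, e, g.
That leaves d = 4. Remove 4 from c.
g must be 3 (only option left). Strike 3 from b.
No further eliminations apply; f can still be any of 7, 8, 9.

7, 8, 9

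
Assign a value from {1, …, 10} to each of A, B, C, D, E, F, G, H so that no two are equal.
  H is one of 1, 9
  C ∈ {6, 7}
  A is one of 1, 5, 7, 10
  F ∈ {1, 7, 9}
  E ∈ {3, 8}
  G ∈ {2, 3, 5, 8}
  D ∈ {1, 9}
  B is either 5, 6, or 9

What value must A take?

D and H share exactly the 2 values {1, 9}; by pigeonhole those values go to them, so strike 1, 9 from A, B, F.
F has just one choice, so F = 7. Remove 7 from A, C.
That leaves C = 6. Eliminate 6 elsewhere: B.
B's domain is down to {5}, so B = 5. Eliminate 5 elsewhere: A, G.
So A = 10.

10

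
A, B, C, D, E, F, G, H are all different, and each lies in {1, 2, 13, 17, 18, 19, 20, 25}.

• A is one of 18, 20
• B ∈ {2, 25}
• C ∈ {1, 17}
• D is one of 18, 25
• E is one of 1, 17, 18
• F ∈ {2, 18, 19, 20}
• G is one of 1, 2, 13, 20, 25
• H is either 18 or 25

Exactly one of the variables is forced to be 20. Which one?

Among the 8 variables, 13 fits only G (and all 8 values in {1, 2, 13, 17, 18, 19, 20, 25} must be used), so G = 13.
The 7 still-open variables draw from only 7 values {1, 2, 17, 18, 19, 20, 25}, so each is used; only F can be 19, hence F = 19.
Among the 6 still-open variables, 2 fits only B (and all 6 values in {1, 2, 17, 18, 20, 25} must be used), so B = 2.
The 5 still-open variables together cover exactly {1, 17, 18, 20, 25} — 5 values for 5 variables — and 20 appears only in A's list, so A = 20.

A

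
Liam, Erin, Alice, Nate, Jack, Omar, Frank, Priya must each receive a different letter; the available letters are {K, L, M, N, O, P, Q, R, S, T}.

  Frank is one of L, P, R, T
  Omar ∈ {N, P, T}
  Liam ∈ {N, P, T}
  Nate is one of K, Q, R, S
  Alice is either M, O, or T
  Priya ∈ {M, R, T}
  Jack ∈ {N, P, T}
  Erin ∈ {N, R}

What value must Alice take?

Liam, Jack, Omar between them cover only {N, P, T} — a naked triple. Remove those values from Erin, Alice, Frank, Priya.
That leaves Erin = R. Eliminate R elsewhere: Nate, Frank, Priya.
Frank has just one choice, so Frank = L.
Priya has just one choice, so Priya = M. Eliminate M elsewhere: Alice.
So Alice = O.

O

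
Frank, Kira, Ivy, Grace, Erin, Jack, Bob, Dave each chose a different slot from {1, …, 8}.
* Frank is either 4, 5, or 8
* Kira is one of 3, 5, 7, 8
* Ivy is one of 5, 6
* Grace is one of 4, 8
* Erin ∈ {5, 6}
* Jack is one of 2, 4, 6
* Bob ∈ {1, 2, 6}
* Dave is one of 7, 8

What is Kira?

The 8 variables together cover exactly {1, 2, 3, 4, 5, 6, 7, 8} — 8 values for 8 variables — and 1 appears only in Bob's list, so Bob = 1.
The 7 still-open variables together cover exactly {2, 3, 4, 5, 6, 7, 8} — 7 values for 7 variables — and 2 appears only in Jack's list, so Jack = 2.
The 6 still-open variables draw from only 6 values {3, 4, 5, 6, 7, 8}, so each is used; only Kira can be 3, hence Kira = 3.

3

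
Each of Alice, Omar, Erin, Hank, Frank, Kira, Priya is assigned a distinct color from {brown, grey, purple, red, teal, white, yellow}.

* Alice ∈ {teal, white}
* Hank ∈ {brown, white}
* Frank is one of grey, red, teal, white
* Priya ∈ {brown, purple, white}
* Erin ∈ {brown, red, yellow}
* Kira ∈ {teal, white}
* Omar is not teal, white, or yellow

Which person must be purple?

The 7 variables draw from only 7 values {brown, grey, purple, red, teal, white, yellow}, so each is used; only Erin can be yellow, hence Erin = yellow.
The 2 variables Alice and Kira are confined to {teal, white}, which locks those values in; drop them from Hank, Frank, Priya.
Hank must be brown (only option left). So Omar, Priya can't be brown.
So purple goes to Priya.

Priya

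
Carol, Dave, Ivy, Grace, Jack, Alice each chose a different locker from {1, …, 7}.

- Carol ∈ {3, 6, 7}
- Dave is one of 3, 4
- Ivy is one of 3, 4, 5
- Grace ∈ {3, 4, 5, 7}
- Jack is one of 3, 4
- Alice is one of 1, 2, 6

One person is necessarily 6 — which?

Dave and Jack between them cover only {3, 4} — a naked pair. Remove those values from Carol, Ivy, Grace.
Ivy's domain is down to {5}, so Ivy = 5. Eliminate 5 elsewhere: Grace.
That leaves Grace = 7. Strike 7 from Carol.
So 6 goes to Carol.

Carol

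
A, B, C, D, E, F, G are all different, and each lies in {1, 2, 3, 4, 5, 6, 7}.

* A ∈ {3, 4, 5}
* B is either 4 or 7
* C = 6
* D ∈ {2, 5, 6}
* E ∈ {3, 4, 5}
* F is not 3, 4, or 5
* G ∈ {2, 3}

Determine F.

1

C's domain is down to {6}, so C = 6. Strike 6 from D, F.
The 6 still-open variables draw from only 6 values {1, 2, 3, 4, 5, 7}, so each is used; only F can be 1, hence F = 1.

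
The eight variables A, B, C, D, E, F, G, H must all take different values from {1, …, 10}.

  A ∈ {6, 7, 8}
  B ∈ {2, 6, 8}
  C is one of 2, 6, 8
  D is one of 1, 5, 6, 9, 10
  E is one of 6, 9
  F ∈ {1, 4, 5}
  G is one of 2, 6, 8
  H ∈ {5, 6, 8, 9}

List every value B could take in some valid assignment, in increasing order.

2, 6, 8

B, C, G between them cover only {2, 6, 8} — a naked triple. Remove those values from A, D, E, H.
A has just one choice, so A = 7.
E's domain is down to {9}, so E = 9. Eliminate 9 elsewhere: D, H.
H has just one choice, so H = 5. So D, F can't be 5.
No further eliminations apply; B can still be any of 2, 6, 8.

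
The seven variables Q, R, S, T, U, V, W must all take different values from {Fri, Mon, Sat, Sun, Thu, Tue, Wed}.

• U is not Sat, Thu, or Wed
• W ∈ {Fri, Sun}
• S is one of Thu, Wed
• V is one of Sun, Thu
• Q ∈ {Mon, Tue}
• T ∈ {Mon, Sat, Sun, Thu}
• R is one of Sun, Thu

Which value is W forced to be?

Fri

The 7 variables together cover exactly {Fri, Mon, Sat, Sun, Thu, Tue, Wed} — 7 values for 7 variables — and Sat appears only in T's list, so T = Sat.
Among the 6 still-open variables, Wed fits only S (and all 6 values in {Fri, Mon, Sun, Thu, Tue, Wed} must be used), so S = Wed.
R and V between them cover only {Sun, Thu} — a naked pair. Remove those values from U, W.
So W = Fri.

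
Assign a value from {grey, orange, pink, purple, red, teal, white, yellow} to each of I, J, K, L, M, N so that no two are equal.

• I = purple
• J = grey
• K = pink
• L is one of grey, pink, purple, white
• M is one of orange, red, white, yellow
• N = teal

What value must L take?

white

I has just one choice, so I = purple. Strike purple from L.
J's domain is down to {grey}, so J = grey. Strike grey from L.
That leaves K = pink. Eliminate pink elsewhere: L.
So L = white.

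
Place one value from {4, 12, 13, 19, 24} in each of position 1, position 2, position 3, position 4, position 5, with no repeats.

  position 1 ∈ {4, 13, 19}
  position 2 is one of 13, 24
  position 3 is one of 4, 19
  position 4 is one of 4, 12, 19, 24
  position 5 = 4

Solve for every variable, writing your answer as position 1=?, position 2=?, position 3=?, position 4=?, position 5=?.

position 1=13, position 2=24, position 3=19, position 4=12, position 5=4

position 5 has just one choice, so position 5 = 4. Strike 4 from position 1, position 3, position 4.
position 3 must be 19 (only option left). So position 1, position 4 can't be 19.
position 1 has just one choice, so position 1 = 13. Remove 13 from position 2.
That leaves position 2 = 24. Eliminate 24 elsewhere: position 4.
position 4 has just one choice, so position 4 = 12.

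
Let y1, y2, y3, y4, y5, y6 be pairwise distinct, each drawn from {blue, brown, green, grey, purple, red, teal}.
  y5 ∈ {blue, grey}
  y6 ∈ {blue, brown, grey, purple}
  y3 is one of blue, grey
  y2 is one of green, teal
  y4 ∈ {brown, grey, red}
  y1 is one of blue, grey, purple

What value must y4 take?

red

y3 and y5 between them cover only {blue, grey} — a naked pair. Remove those values from y1, y4, y6.
y1's domain is down to {purple}, so y1 = purple. Eliminate purple elsewhere: y6.
y6 has just one choice, so y6 = brown. Remove brown from y4.
So y4 = red.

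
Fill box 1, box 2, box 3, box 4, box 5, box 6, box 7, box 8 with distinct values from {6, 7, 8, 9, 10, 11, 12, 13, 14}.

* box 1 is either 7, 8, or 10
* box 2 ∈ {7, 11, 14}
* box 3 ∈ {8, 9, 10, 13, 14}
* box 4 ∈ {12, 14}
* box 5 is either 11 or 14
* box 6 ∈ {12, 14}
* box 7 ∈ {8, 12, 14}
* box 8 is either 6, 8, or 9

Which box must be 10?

box 4 and box 6 between them cover only {12, 14} — a naked pair. Remove those values from box 2, box 3, box 5, box 7.
box 5's domain is down to {11}, so box 5 = 11. Strike 11 from box 2.
That leaves box 7 = 8. Remove 8 from box 1, box 3, box 8.
That leaves box 2 = 7. Eliminate 7 elsewhere: box 1.
So 10 goes to box 1.

box 1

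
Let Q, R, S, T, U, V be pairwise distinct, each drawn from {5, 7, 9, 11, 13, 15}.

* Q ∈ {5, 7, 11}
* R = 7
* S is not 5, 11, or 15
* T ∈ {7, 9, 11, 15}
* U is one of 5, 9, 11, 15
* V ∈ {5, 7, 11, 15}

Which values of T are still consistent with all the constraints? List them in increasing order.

9, 11, 15

R must be 7 (only option left). Remove 7 from Q, S, T, V.
Among the 5 still-open variables, 13 fits only S (and all 5 values in {5, 9, 11, 13, 15} must be used), so S = 13.
No further eliminations apply; T can still be any of 9, 11, 15.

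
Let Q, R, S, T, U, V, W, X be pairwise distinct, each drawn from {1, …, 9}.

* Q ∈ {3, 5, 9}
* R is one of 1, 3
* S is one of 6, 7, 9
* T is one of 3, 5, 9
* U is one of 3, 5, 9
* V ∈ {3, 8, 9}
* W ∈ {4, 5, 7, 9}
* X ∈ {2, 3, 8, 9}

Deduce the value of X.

Q, T, U share exactly the 3 values {3, 5, 9}; by pigeonhole those values go to them, so strike 3, 5, 9 from R, S, V, W, X.
That leaves R = 1.
V must be 8 (only option left). Remove 8 from X.
So X = 2.

2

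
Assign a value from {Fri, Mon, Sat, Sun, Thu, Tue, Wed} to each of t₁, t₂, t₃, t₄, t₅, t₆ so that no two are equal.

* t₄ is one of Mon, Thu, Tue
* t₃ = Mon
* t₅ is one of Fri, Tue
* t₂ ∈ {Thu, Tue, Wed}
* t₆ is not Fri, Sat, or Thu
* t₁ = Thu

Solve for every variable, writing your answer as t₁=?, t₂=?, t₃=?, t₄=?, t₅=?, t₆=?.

t₁ has just one choice, so t₁ = Thu. Remove Thu from t₂, t₄.
t₃ must be Mon (only option left). Strike Mon from t₄, t₆.
That leaves t₄ = Tue. So t₂, t₅, t₆ can't be Tue.
t₅ must be Fri (only option left).
t₂ has just one choice, so t₂ = Wed. Strike Wed from t₆.
t₆ must be Sun (only option left).

t₁=Thu, t₂=Wed, t₃=Mon, t₄=Tue, t₅=Fri, t₆=Sun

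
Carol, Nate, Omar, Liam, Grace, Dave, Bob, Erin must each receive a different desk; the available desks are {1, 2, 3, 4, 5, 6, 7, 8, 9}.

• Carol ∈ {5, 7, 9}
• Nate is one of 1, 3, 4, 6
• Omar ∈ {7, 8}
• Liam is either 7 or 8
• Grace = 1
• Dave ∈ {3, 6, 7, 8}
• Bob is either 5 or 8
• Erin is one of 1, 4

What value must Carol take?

Grace's domain is down to {1}, so Grace = 1. Strike 1 from Nate, Erin.
That leaves Erin = 4. Remove 4 from Nate.
Among the 6 still-open variables, 9 fits only Carol (and all 6 values in {3, 5, 6, 7, 8, 9} must be used), so Carol = 9.

9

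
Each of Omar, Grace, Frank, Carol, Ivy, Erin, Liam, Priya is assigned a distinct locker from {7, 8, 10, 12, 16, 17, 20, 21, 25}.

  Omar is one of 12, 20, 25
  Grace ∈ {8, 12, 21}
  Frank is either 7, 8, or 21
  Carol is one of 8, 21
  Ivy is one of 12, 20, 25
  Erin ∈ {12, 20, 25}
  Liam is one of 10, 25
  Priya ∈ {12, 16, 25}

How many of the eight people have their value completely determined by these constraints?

3

Among the 8 variables, 7 fits only Frank (and all 8 values in {7, 8, 10, 12, 16, 20, 21, 25} must be used), so Frank = 7.
Among the 7 still-open variables, 10 fits only Liam (and all 7 values in {8, 10, 12, 16, 20, 21, 25} must be used), so Liam = 10.
Among the 6 still-open variables, 16 fits only Priya (and all 6 values in {8, 12, 16, 20, 21, 25} must be used), so Priya = 16.
The 3 variables Omar, Ivy, Erin are confined to {12, 20, 25}, which locks those values in; drop them from Grace.
Determined: Frank=7, Liam=10, Priya=16. The other people each still have more than one consistent value. That makes 3.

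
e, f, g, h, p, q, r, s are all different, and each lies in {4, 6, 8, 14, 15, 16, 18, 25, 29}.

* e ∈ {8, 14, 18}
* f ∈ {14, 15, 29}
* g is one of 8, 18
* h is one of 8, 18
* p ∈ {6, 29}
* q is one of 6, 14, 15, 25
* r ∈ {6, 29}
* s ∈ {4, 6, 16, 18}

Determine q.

25

g and h share exactly the 2 values {8, 18}; by pigeonhole those values go to them, so strike 8, 18 from e, s.
e must be 14 (only option left). So f, q can't be 14.
p and r share exactly the 2 values {6, 29}; by pigeonhole those values go to them, so strike 6, 29 from f, q, s.
f must be 15 (only option left). Strike 15 from q.
So q = 25.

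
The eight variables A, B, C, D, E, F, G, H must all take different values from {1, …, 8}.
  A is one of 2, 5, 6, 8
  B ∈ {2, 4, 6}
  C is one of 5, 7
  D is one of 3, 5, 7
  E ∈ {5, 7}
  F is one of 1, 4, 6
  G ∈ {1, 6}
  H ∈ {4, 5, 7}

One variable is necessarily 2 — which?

Among the 8 variables, 3 fits only D (and all 8 values in {1, 2, 3, 4, 5, 6, 7, 8} must be used), so D = 3.
The 7 still-open variables draw from only 7 values {1, 2, 4, 5, 6, 7, 8}, so each is used; only A can be 8, hence A = 8.
The 6 still-open variables together cover exactly {1, 2, 4, 5, 6, 7} — 6 values for 6 variables — and 2 appears only in B's list, so B = 2.

B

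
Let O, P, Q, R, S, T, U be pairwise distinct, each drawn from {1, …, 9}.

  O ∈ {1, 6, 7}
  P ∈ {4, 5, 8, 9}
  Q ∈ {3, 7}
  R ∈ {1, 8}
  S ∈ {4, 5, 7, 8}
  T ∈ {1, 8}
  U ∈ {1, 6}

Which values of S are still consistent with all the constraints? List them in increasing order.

R and T share exactly the 2 values {1, 8}; by pigeonhole those values go to them, so strike 1, 8 from O, P, S, U.
That leaves U = 6. Eliminate 6 elsewhere: O.
O has just one choice, so O = 7. Eliminate 7 elsewhere: Q, S.
Q's domain is down to {3}, so Q = 3.
No further eliminations apply; S can still be any of 4, 5.

4, 5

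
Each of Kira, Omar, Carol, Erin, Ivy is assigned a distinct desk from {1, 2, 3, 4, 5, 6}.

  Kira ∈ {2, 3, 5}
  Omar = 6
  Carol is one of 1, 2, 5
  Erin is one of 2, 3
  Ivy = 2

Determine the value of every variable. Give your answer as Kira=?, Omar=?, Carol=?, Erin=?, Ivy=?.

Kira=5, Omar=6, Carol=1, Erin=3, Ivy=2

Omar's domain is down to {6}, so Omar = 6.
That leaves Ivy = 2. Eliminate 2 elsewhere: Kira, Carol, Erin.
Erin's domain is down to {3}, so Erin = 3. Strike 3 from Kira.
Kira has just one choice, so Kira = 5. So Carol can't be 5.
Carol has just one choice, so Carol = 1.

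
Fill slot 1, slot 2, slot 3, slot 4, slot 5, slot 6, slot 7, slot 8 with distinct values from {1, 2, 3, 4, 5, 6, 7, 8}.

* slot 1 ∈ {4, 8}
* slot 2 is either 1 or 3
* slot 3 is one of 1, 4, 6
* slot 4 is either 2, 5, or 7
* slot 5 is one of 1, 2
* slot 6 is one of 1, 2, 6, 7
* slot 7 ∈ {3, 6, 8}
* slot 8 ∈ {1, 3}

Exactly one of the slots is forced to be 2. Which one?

The 8 variables draw from only 8 values {1, 2, 3, 4, 5, 6, 7, 8}, so each is used; only slot 4 can be 5, hence slot 4 = 5.
The 7 still-open variables together cover exactly {1, 2, 3, 4, 6, 7, 8} — 7 values for 7 variables — and 7 appears only in slot 6's list, so slot 6 = 7.
The 6 still-open variables draw from only 6 values {1, 2, 3, 4, 6, 8}, so each is used; only slot 5 can be 2, hence slot 5 = 2.

slot 5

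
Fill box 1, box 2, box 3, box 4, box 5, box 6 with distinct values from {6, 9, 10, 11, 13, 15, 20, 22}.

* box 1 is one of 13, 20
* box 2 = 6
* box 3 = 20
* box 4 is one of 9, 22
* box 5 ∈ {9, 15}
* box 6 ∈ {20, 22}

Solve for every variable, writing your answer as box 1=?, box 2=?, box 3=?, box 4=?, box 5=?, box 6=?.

box 2 must be 6 (only option left).
That leaves box 3 = 20. Remove 20 from box 1, box 6.
That leaves box 6 = 22. Strike 22 from box 4.
box 1 has just one choice, so box 1 = 13.
That leaves box 4 = 9. So box 5 can't be 9.
box 5 has just one choice, so box 5 = 15.

box 1=13, box 2=6, box 3=20, box 4=9, box 5=15, box 6=22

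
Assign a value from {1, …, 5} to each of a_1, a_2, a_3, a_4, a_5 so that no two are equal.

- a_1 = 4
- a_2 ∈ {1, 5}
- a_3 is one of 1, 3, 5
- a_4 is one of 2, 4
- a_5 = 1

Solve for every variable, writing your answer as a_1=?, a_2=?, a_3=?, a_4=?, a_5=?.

a_1=4, a_2=5, a_3=3, a_4=2, a_5=1

a_1's domain is down to {4}, so a_1 = 4. Remove 4 from a_4.
a_4's domain is down to {2}, so a_4 = 2.
That leaves a_5 = 1. Strike 1 from a_2, a_3.
a_2 has just one choice, so a_2 = 5. Remove 5 from a_3.
That leaves a_3 = 3.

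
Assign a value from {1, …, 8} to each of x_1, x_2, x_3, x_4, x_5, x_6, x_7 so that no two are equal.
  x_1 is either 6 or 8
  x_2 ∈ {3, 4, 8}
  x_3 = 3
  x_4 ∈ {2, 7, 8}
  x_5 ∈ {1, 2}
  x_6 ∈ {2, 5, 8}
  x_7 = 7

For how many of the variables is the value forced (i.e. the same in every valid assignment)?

x_3's domain is down to {3}, so x_3 = 3. Strike 3 from x_2.
x_7 has just one choice, so x_7 = 7. So x_4 can't be 7.
Determined: x_3=3, x_7=7. The other variables each still have more than one consistent value. That makes 2.

2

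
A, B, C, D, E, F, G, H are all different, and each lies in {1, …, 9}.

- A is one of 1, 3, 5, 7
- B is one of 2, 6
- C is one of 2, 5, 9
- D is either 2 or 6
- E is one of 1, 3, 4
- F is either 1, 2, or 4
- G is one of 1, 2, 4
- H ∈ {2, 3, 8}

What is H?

8

The 2 variables B and D are confined to {2, 6}, which locks those values in; drop them from C, F, G, H.
The 2 variables F and G are confined to {1, 4}, which locks those values in; drop them from A, E.
E has just one choice, so E = 3. So A, H can't be 3.
So H = 8.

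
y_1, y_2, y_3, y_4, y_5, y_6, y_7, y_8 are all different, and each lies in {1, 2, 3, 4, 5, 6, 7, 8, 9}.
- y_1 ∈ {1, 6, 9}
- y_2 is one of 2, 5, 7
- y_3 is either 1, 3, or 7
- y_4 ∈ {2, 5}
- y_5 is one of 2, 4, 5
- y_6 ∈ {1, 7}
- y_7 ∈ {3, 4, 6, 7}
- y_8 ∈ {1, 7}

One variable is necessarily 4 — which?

The 8 variables together cover exactly {1, 2, 3, 4, 5, 6, 7, 9} — 8 values for 8 variables — and 9 appears only in y_1's list, so y_1 = 9.
Among the 7 still-open variables, 6 fits only y_7 (and all 7 values in {1, 2, 3, 4, 5, 6, 7} must be used), so y_7 = 6.
The 6 still-open variables together cover exactly {1, 2, 3, 4, 5, 7} — 6 values for 6 variables — and 3 appears only in y_3's list, so y_3 = 3.
The 5 still-open variables draw from only 5 values {1, 2, 4, 5, 7}, so each is used; only y_5 can be 4, hence y_5 = 4.

y_5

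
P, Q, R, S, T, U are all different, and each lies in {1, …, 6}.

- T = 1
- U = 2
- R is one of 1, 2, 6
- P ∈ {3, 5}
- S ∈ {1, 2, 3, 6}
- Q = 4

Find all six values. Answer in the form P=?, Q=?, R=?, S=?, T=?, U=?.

P=5, Q=4, R=6, S=3, T=1, U=2

Q must be 4 (only option left).
T's domain is down to {1}, so T = 1. So R, S can't be 1.
That leaves U = 2. Remove 2 from R, S.
R's domain is down to {6}, so R = 6. Eliminate 6 elsewhere: S.
S has just one choice, so S = 3. Eliminate 3 elsewhere: P.
P has just one choice, so P = 5.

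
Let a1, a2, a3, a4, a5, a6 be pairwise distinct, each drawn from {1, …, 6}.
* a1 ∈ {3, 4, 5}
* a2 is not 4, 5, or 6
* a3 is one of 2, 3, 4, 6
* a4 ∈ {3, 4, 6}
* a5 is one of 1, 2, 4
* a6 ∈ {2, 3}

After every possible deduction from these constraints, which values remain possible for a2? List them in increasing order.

Among the 6 variables, 5 fits only a1 (and all 6 values in {1, 2, 3, 4, 5, 6} must be used), so a1 = 5.
No further eliminations apply; a2 can still be any of 1, 2, 3.

1, 2, 3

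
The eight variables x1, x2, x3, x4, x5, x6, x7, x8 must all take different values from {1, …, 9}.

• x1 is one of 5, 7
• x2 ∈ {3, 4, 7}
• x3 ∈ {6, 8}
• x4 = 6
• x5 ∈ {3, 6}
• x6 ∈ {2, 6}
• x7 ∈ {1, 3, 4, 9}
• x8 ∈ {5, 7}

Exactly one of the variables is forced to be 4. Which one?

x2

x4 must be 6 (only option left). Strike 6 from x3, x5, x6.
x5 has just one choice, so x5 = 3. Remove 3 from x2, x7.
x6's domain is down to {2}, so x6 = 2.
That leaves x3 = 8.
x1 and x8 between them cover only {5, 7} — a naked pair. Remove those values from x2.
So 4 goes to x2.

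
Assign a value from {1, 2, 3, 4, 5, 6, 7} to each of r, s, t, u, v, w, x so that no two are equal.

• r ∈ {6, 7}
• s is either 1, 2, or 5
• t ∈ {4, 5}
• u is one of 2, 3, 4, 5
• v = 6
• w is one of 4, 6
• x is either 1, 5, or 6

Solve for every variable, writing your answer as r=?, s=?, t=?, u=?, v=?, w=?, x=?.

r=7, s=2, t=5, u=3, v=6, w=4, x=1

v must be 6 (only option left). Eliminate 6 elsewhere: r, w, x.
w's domain is down to {4}, so w = 4. Eliminate 4 elsewhere: t, u.
r's domain is down to {7}, so r = 7.
t has just one choice, so t = 5. Strike 5 from s, u, x.
That leaves x = 1. So s can't be 1.
That leaves s = 2. Eliminate 2 elsewhere: u.
u must be 3 (only option left).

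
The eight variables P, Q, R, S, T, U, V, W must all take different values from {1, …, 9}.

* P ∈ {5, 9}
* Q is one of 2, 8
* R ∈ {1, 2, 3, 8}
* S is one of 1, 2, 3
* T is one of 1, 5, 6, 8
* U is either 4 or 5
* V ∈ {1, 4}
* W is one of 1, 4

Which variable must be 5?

Among the 8 variables, 6 fits only T (and all 8 values in {1, 2, 3, 4, 5, 6, 8, 9} must be used), so T = 6.
Among the 7 still-open variables, 9 fits only P (and all 7 values in {1, 2, 3, 4, 5, 8, 9} must be used), so P = 9.
Among the 6 still-open variables, 5 fits only U (and all 6 values in {1, 2, 3, 4, 5, 8} must be used), so U = 5.

U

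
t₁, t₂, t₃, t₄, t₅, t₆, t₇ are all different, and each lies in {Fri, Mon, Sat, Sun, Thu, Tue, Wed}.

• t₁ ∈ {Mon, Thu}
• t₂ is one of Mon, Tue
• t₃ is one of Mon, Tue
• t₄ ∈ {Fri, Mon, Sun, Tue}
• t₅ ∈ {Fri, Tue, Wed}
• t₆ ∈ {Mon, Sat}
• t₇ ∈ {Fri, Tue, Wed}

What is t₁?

Thu

Among the 7 variables, Sat fits only t₆ (and all 7 values in {Fri, Mon, Sat, Sun, Thu, Tue, Wed} must be used), so t₆ = Sat.
Among the 6 still-open variables, Sun fits only t₄ (and all 6 values in {Fri, Mon, Sun, Thu, Tue, Wed} must be used), so t₄ = Sun.
The 5 still-open variables together cover exactly {Fri, Mon, Thu, Tue, Wed} — 5 values for 5 variables — and Thu appears only in t₁'s list, so t₁ = Thu.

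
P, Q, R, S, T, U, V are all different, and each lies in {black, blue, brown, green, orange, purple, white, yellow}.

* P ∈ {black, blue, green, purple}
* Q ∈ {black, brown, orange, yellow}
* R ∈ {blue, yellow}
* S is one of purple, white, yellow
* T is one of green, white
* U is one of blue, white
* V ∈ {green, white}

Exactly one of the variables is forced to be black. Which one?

P

The 2 variables T and V are confined to {green, white}, which locks those values in; drop them from P, S, U.
U's domain is down to {blue}, so U = blue. Eliminate blue elsewhere: P, R.
That leaves R = yellow. Remove yellow from Q, S.
That leaves S = purple. Eliminate purple elsewhere: P.
So black goes to P.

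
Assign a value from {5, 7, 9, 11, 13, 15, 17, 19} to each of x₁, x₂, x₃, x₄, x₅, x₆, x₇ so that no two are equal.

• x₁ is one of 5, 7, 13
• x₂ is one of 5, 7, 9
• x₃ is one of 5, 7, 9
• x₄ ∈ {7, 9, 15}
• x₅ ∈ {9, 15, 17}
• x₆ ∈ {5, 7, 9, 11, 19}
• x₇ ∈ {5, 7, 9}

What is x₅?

x₂, x₃, x₇ between them cover only {5, 7, 9} — a naked triple. Remove those values from x₁, x₄, x₅, x₆.
That leaves x₁ = 13.
That leaves x₄ = 15. Eliminate 15 elsewhere: x₅.
So x₅ = 17.

17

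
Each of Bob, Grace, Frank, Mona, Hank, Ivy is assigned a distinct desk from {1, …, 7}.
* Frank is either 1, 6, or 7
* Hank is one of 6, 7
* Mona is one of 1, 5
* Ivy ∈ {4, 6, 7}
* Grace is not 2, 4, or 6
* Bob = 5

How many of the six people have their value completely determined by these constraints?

4

Bob has just one choice, so Bob = 5. So Grace, Mona can't be 5.
Mona must be 1 (only option left). Remove 1 from Grace, Frank.
Among the 4 still-open variables, 3 fits only Grace (and all 4 values in {3, 4, 6, 7} must be used), so Grace = 3.
The 3 still-open variables draw from only 3 values {4, 6, 7}, so each is used; only Ivy can be 4, hence Ivy = 4.
Determined: Bob=5, Grace=3, Mona=1, Ivy=4. The other people each still have more than one consistent value. That makes 4.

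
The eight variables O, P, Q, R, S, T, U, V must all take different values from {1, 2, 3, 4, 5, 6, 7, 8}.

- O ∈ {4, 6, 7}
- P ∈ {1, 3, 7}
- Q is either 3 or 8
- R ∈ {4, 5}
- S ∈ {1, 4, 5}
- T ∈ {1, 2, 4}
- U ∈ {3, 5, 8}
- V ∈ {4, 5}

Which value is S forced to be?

1

Among the 8 variables, 2 fits only T (and all 8 values in {1, 2, 3, 4, 5, 6, 7, 8} must be used), so T = 2.
Among the 7 still-open variables, 6 fits only O (and all 7 values in {1, 3, 4, 5, 6, 7, 8} must be used), so O = 6.
The 6 still-open variables together cover exactly {1, 3, 4, 5, 7, 8} — 6 values for 6 variables — and 7 appears only in P's list, so P = 7.
The 5 still-open variables draw from only 5 values {1, 3, 4, 5, 8}, so each is used; only S can be 1, hence S = 1.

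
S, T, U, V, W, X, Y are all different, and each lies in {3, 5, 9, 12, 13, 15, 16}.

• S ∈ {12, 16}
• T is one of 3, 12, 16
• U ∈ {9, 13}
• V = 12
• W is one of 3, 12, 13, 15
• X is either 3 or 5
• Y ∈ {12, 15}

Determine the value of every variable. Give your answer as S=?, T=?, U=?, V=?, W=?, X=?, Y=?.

S=16, T=3, U=9, V=12, W=13, X=5, Y=15

V's domain is down to {12}, so V = 12. Strike 12 from S, T, W, Y.
Y must be 15 (only option left). Remove 15 from W.
S's domain is down to {16}, so S = 16. Strike 16 from T.
T must be 3 (only option left). Eliminate 3 elsewhere: W, X.
W's domain is down to {13}, so W = 13. Strike 13 from U.
X must be 5 (only option left).
U's domain is down to {9}, so U = 9.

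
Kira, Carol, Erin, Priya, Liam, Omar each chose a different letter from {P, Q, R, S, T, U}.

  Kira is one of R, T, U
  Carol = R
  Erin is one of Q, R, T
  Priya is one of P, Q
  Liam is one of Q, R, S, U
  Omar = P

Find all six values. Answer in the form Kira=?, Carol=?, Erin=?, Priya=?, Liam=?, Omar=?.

Kira=U, Carol=R, Erin=T, Priya=Q, Liam=S, Omar=P

Carol must be R (only option left). Eliminate R elsewhere: Kira, Erin, Liam.
Omar's domain is down to {P}, so Omar = P. Remove P from Priya.
Priya has just one choice, so Priya = Q. Strike Q from Erin, Liam.
That leaves Erin = T. So Kira can't be T.
Kira's domain is down to {U}, so Kira = U. So Liam can't be U.
Liam's domain is down to {S}, so Liam = S.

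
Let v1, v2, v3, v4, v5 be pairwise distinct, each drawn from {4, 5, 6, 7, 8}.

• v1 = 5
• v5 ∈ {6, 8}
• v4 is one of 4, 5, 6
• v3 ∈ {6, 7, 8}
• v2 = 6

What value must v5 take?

v1 has just one choice, so v1 = 5. Remove 5 from v4.
v2 must be 6 (only option left). Strike 6 from v3, v4, v5.
So v5 = 8.

8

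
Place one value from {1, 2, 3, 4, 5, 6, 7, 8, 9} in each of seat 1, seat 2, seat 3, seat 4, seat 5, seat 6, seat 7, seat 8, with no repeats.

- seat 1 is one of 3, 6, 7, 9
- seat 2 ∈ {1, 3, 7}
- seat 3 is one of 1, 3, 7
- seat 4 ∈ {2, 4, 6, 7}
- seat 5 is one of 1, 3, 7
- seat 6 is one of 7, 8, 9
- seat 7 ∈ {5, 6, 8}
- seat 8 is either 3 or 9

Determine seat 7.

5

seat 2, seat 3, seat 5 between them cover only {1, 3, 7} — a naked triple. Remove those values from seat 1, seat 4, seat 6, seat 8.
seat 8 must be 9 (only option left). Strike 9 from seat 1, seat 6.
That leaves seat 1 = 6. So seat 4, seat 7 can't be 6.
seat 6's domain is down to {8}, so seat 6 = 8. Eliminate 8 elsewhere: seat 7.
So seat 7 = 5.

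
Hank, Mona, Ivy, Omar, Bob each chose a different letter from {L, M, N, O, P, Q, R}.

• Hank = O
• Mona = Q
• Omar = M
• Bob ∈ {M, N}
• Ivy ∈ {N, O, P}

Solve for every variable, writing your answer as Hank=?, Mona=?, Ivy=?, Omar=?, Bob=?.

Hank=O, Mona=Q, Ivy=P, Omar=M, Bob=N

Hank's domain is down to {O}, so Hank = O. Remove O from Ivy.
Mona has just one choice, so Mona = Q.
Omar must be M (only option left). So Bob can't be M.
Bob must be N (only option left). Remove N from Ivy.
Ivy has just one choice, so Ivy = P.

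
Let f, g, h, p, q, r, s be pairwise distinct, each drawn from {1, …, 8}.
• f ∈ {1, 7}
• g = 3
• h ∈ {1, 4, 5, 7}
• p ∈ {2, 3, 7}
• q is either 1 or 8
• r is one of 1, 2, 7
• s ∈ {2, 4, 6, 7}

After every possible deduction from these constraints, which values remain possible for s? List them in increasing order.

4, 6

g has just one choice, so g = 3. Strike 3 from p.
The 3 variables f, p, r are confined to {1, 2, 7}, which locks those values in; drop them from h, q, s.
That leaves q = 8.
No further eliminations apply; s can still be any of 4, 6.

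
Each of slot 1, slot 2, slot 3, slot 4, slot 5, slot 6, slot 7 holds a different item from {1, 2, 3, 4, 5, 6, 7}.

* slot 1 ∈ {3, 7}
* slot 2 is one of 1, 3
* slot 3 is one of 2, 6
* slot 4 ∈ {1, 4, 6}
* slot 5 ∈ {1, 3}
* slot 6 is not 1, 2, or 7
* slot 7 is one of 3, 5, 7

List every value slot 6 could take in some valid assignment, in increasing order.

The 7 variables draw from only 7 values {1, 2, 3, 4, 5, 6, 7}, so each is used; only slot 3 can be 2, hence slot 3 = 2.
slot 2 and slot 5 between them cover only {1, 3} — a naked pair. Remove those values from slot 1, slot 4, slot 6, slot 7.
slot 1 must be 7 (only option left). Eliminate 7 elsewhere: slot 7.
slot 7's domain is down to {5}, so slot 7 = 5. Eliminate 5 elsewhere: slot 6.
No further eliminations apply; slot 6 can still be any of 4, 6.

4, 6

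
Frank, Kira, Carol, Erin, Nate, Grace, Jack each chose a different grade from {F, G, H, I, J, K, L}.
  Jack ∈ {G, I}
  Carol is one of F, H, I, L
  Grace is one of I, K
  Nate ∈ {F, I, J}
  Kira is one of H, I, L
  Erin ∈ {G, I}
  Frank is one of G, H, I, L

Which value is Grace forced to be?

The 7 variables together cover exactly {F, G, H, I, J, K, L} — 7 values for 7 variables — and J appears only in Nate's list, so Nate = J.
Among the 6 still-open variables, F fits only Carol (and all 6 values in {F, G, H, I, K, L} must be used), so Carol = F.
The 5 still-open variables together cover exactly {G, H, I, K, L} — 5 values for 5 variables — and K appears only in Grace's list, so Grace = K.

K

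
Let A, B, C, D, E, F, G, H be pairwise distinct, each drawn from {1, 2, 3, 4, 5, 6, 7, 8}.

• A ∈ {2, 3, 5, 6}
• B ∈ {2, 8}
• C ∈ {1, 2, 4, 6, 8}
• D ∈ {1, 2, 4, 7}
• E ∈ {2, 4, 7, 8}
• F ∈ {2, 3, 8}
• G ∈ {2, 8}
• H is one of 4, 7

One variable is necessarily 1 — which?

Among the 8 variables, 5 fits only A (and all 8 values in {1, 2, 3, 4, 5, 6, 7, 8} must be used), so A = 5.
The 7 still-open variables draw from only 7 values {1, 2, 3, 4, 6, 7, 8}, so each is used; only F can be 3, hence F = 3.
The 6 still-open variables together cover exactly {1, 2, 4, 6, 7, 8} — 6 values for 6 variables — and 6 appears only in C's list, so C = 6.
Among the 5 still-open variables, 1 fits only D (and all 5 values in {1, 2, 4, 7, 8} must be used), so D = 1.

D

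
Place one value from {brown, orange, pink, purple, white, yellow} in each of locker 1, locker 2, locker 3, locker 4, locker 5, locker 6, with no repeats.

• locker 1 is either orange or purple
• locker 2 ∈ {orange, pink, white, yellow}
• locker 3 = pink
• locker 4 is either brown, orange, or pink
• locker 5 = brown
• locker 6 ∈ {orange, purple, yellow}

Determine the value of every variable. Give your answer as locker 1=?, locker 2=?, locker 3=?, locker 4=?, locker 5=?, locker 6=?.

locker 3 has just one choice, so locker 3 = pink. Remove pink from locker 2, locker 4.
locker 5 must be brown (only option left). Remove brown from locker 4.
That leaves locker 4 = orange. Remove orange from locker 1, locker 2, locker 6.
locker 1's domain is down to {purple}, so locker 1 = purple. So locker 6 can't be purple.
locker 6 has just one choice, so locker 6 = yellow. Eliminate yellow elsewhere: locker 2.
locker 2 must be white (only option left).

locker 1=purple, locker 2=white, locker 3=pink, locker 4=orange, locker 5=brown, locker 6=yellow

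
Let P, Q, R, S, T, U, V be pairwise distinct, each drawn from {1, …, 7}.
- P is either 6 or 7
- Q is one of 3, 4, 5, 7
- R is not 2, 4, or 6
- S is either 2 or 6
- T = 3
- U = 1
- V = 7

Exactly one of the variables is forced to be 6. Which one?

T has just one choice, so T = 3. Eliminate 3 elsewhere: Q, R.
That leaves U = 1. Strike 1 from R.
That leaves V = 7. Eliminate 7 elsewhere: P, Q, R.
So 6 goes to P.

P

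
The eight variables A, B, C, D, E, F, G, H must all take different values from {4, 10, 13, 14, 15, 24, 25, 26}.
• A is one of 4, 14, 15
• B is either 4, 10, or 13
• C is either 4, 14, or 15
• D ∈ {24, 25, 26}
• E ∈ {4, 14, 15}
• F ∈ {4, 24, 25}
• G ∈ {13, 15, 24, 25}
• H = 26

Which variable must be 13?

G

H must be 26 (only option left). Eliminate 26 elsewhere: D.
The 7 still-open variables together cover exactly {4, 10, 13, 14, 15, 24, 25} — 7 values for 7 variables — and 10 appears only in B's list, so B = 10.
The 6 still-open variables draw from only 6 values {4, 13, 14, 15, 24, 25}, so each is used; only G can be 13, hence G = 13.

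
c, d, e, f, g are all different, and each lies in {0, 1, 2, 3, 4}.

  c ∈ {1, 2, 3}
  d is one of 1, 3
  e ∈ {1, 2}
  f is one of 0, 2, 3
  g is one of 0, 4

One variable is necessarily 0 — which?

f

The 5 variables together cover exactly {0, 1, 2, 3, 4} — 5 values for 5 variables — and 4 appears only in g's list, so g = 4.
The 4 still-open variables draw from only 4 values {0, 1, 2, 3}, so each is used; only f can be 0, hence f = 0.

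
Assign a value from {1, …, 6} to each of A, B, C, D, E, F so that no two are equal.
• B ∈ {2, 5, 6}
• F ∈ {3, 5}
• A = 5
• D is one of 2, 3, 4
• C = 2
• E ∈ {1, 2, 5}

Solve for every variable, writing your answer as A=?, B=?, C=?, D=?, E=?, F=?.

A=5, B=6, C=2, D=4, E=1, F=3

A must be 5 (only option left). So B, E, F can't be 5.
That leaves C = 2. So B, D, E can't be 2.
E's domain is down to {1}, so E = 1.
That leaves F = 3. Remove 3 from D.
B has just one choice, so B = 6.
D has just one choice, so D = 4.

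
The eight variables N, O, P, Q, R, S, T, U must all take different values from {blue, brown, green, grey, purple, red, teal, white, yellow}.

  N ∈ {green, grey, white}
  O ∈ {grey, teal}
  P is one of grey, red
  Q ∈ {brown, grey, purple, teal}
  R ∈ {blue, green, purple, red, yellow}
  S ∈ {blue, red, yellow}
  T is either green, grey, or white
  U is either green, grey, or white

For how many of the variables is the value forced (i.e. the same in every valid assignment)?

2

N, T, U share exactly the 3 values {green, grey, white}; by pigeonhole those values go to them, so strike green, grey, white from O, P, Q, R.
That leaves O = teal. So Q can't be teal.
P has just one choice, so P = red. Remove red from R, S.
Determined: O=teal, P=red. The other variables each still have more than one consistent value. That makes 2.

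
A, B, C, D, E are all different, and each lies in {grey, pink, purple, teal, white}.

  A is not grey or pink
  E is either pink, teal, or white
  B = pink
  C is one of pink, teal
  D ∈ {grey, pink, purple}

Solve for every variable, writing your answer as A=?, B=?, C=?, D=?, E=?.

A=purple, B=pink, C=teal, D=grey, E=white

B's domain is down to {pink}, so B = pink. So C, D, E can't be pink.
C must be teal (only option left). Strike teal from A, E.
E must be white (only option left). So A can't be white.
A must be purple (only option left). Strike purple from D.
D must be grey (only option left).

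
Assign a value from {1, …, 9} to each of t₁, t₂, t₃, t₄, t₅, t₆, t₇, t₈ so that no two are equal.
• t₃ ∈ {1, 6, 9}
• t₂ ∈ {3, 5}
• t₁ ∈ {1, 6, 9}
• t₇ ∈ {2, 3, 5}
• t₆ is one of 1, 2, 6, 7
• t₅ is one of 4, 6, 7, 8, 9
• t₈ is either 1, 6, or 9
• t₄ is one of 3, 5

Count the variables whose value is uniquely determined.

t₂ and t₄ between them cover only {3, 5} — a naked pair. Remove those values from t₇.
t₇'s domain is down to {2}, so t₇ = 2. Strike 2 from t₆.
t₁, t₃, t₈ between them cover only {1, 6, 9} — a naked triple. Remove those values from t₅, t₆.
t₆ must be 7 (only option left). Strike 7 from t₅.
Determined: t₆=7, t₇=2. The other variables each still have more than one consistent value. That makes 2.

2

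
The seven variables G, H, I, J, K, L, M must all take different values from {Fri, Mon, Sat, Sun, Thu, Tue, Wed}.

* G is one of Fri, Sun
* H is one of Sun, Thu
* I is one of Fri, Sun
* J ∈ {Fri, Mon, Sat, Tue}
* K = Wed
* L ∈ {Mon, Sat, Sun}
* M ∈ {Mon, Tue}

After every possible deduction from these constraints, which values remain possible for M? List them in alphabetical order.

Mon, Tue

K's domain is down to {Wed}, so K = Wed.
The 6 still-open variables draw from only 6 values {Fri, Mon, Sat, Sun, Thu, Tue}, so each is used; only H can be Thu, hence H = Thu.
G and I between them cover only {Fri, Sun} — a naked pair. Remove those values from J, L.
No further eliminations apply; M can still be any of Mon, Tue.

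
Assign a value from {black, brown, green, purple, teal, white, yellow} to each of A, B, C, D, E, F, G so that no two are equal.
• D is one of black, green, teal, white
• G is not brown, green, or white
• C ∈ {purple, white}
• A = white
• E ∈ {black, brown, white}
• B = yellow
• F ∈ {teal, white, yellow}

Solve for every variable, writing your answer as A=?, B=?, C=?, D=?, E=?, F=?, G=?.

A has just one choice, so A = white. So C, D, E, F can't be white.
B's domain is down to {yellow}, so B = yellow. Eliminate yellow elsewhere: F, G.
C has just one choice, so C = purple. Remove purple from G.
F's domain is down to {teal}, so F = teal. Remove teal from D, G.
G's domain is down to {black}, so G = black. Eliminate black elsewhere: D, E.
That leaves D = green.
E must be brown (only option left).

A=white, B=yellow, C=purple, D=green, E=brown, F=teal, G=black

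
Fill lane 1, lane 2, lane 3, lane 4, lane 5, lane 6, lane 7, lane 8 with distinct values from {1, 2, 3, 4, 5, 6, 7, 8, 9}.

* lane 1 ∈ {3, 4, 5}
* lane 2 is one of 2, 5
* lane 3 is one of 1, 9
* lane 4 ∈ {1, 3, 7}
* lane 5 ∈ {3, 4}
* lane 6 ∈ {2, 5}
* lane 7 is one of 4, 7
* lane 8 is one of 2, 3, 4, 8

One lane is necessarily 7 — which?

lane 7

The 8 variables draw from only 8 values {1, 2, 3, 4, 5, 7, 8, 9}, so each is used; only lane 8 can be 8, hence lane 8 = 8.
The 7 still-open variables together cover exactly {1, 2, 3, 4, 5, 7, 9} — 7 values for 7 variables — and 9 appears only in lane 3's list, so lane 3 = 9.
Among the 6 still-open variables, 1 fits only lane 4 (and all 6 values in {1, 2, 3, 4, 5, 7} must be used), so lane 4 = 1.
The 5 still-open variables together cover exactly {2, 3, 4, 5, 7} — 5 values for 5 variables — and 7 appears only in lane 7's list, so lane 7 = 7.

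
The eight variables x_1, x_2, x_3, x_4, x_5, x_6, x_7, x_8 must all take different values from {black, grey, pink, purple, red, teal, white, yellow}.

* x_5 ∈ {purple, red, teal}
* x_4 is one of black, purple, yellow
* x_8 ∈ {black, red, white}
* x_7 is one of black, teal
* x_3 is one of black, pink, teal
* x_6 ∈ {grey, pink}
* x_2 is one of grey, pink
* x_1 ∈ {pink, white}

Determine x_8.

red

The 8 variables draw from only 8 values {black, grey, pink, purple, red, teal, white, yellow}, so each is used; only x_4 can be yellow, hence x_4 = yellow.
The 7 still-open variables together cover exactly {black, grey, pink, purple, red, teal, white} — 7 values for 7 variables — and purple appears only in x_5's list, so x_5 = purple.
The 6 still-open variables draw from only 6 values {black, grey, pink, red, teal, white}, so each is used; only x_8 can be red, hence x_8 = red.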